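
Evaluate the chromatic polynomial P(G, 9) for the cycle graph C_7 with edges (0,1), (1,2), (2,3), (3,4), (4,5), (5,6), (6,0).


P(C_7, k) = (k-1)^7 + (-1)^7*(k-1).
P(9) = (8)^7 - 8
= 2097152 - 8 = 2097144.

2097144


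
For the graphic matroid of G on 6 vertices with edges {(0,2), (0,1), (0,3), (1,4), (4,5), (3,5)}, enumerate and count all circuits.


A circuit in a graphic matroid = edge set of a simple cycle.
G has 6 vertices and 6 edges.
Enumerating all minimal edge subsets forming cycles...
Total circuits found: 1.

1


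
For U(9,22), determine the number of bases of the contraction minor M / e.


Contracting e from U(9,22) gives U(8,21).
Bases of U(8,21) = (21 choose 8) = 203490.

203490


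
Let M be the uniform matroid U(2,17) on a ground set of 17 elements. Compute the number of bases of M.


Bases of U(2,17) are all 2-element subsets of the 17-element ground set.
Number of bases = C(17,2).
(17 choose 2) = 136.

136


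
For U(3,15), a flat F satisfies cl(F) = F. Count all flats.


Flats of U(3,15): every subset of size < 3 is a flat, plus E itself.
Count = C(15,0) + C(15,1) + C(15,2) + 1
     = 1 + 15 + 105 + 1
     = 122.

122


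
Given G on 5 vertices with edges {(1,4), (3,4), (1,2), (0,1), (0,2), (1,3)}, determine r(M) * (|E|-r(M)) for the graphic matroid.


r(M) = |V| - c = 5 - 1 = 4.
nullity = |E| - r(M) = 6 - 4 = 2.
Product = 4 * 2 = 8.

8


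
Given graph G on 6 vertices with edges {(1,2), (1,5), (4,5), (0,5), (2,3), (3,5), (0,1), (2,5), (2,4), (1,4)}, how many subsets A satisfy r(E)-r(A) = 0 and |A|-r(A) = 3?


R(x,y) = sum over A in 2^E of x^(r(E)-r(A)) * y^(|A|-r(A)).
G has 6 vertices, 10 edges. r(E) = 5.
Enumerate all 2^10 = 1024 subsets.
Count subsets with r(E)-r(A)=0 and |A|-r(A)=3: 43.

43


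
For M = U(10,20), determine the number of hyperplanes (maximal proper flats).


Hyperplanes of U(10,20) are flats of rank 9.
In a uniform matroid, these are exactly the (9)-element subsets.
Count = C(20,9) = 167960.

167960


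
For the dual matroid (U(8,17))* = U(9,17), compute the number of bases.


The dual of U(r,n) is U(n-r, n) = U(9,17).
Bases of U(9,17) are all (9)-element subsets.
|B(M*)| = C(17,9) = 17! / (9! * 8!) = 24310.

24310


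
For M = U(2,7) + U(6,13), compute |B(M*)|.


(M1+M2)* = M1* + M2*.
M1* = U(5,7), bases: C(7,5) = 21.
M2* = U(7,13), bases: C(13,7) = 1716.
|B(M*)| = 21 * 1716 = 36036.

36036


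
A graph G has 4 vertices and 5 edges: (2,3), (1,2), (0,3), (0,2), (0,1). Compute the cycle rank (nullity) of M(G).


Cycle rank (nullity) = |E| - r(M) = |E| - (|V| - c).
|E| = 5, |V| = 4, c = 1.
Nullity = 5 - (4 - 1) = 5 - 3 = 2.

2


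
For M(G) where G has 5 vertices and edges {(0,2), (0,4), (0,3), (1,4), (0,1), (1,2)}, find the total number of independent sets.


An independent set in a graphic matroid is an acyclic edge subset.
G has 5 vertices and 6 edges.
Enumerate all 2^6 = 64 subsets, checking for acyclicity.
Total independent sets = 48.

48


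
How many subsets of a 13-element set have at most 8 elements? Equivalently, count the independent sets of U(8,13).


Independent sets of U(8,13) are all subsets of size <= 8.
Count = C(13,0) + C(13,1) + C(13,2) + C(13,3) + C(13,4) + C(13,5) + C(13,6) + C(13,7) + C(13,8)
     = 1 + 13 + 78 + 286 + 715 + 1287 + 1716 + 1716 + 1287
     = 7099.

7099


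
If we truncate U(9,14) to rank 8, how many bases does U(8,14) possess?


Truncating U(9,14) to rank 8 gives U(8,14).
Bases of U(8,14) are all 8-element subsets of 14 elements.
Number of bases = (14 choose 8) = 3003.

3003


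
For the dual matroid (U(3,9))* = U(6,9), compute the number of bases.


The dual of U(r,n) is U(n-r, n) = U(6,9).
Bases of U(6,9) are all (6)-element subsets.
|B(M*)| = C(9,6) = 9! / (6! * 3!) = 84.

84


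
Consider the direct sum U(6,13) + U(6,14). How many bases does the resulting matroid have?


Bases of a direct sum M1 + M2: |B| = |B(M1)| * |B(M2)|.
|B(U(6,13))| = C(13,6) = 1716.
|B(U(6,14))| = C(14,6) = 3003.
Total bases = 1716 * 3003 = 5153148.

5153148


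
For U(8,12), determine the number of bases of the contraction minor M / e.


Contracting e from U(8,12) gives U(7,11).
Bases of U(7,11) = C(11,7) = 330.

330


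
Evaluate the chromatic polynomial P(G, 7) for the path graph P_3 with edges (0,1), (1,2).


P(P_3, k) = k * (k-1)^(2).
P(7) = 7 * 6^2 = 7 * 36 = 252.

252


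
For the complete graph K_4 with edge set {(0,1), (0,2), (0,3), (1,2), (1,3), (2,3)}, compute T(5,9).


T(K_4; x,y) = x^3 + 3x^2 + 4xy + 2x + y^3 + 3y^2 + 2y.
Substituting x=5, y=9:
= 125 + 75 + 180 + 10 + 729 + 243 + 18
= 1380.

1380


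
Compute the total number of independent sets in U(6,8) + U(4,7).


For a direct sum, |I(M1+M2)| = |I(M1)| * |I(M2)|.
|I(U(6,8))| = sum C(8,k) for k=0..6 = 247.
|I(U(4,7))| = sum C(7,k) for k=0..4 = 99.
Total = 247 * 99 = 24453.

24453


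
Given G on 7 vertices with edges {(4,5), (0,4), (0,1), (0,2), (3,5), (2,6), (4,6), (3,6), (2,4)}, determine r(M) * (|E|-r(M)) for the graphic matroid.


r(M) = |V| - c = 7 - 1 = 6.
nullity = |E| - r(M) = 9 - 6 = 3.
Product = 6 * 3 = 18.

18


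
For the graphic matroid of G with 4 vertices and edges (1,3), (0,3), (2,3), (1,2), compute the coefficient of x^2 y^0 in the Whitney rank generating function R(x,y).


R(x,y) = sum over A in 2^E of x^(r(E)-r(A)) * y^(|A|-r(A)).
G has 4 vertices, 4 edges. r(E) = 3.
Enumerate all 2^4 = 16 subsets.
Count subsets with r(E)-r(A)=2 and |A|-r(A)=0: 4.

4


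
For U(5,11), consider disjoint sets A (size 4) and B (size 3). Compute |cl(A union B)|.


|A union B| = 4 + 3 = 7 (disjoint).
In U(5,11), cl(S) = S if |S| < 5, else cl(S) = E.
Since 7 >= 5, cl(A union B) = E.
|cl(A union B)| = 11.

11


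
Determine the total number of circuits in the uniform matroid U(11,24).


In U(11,24), circuits are the (12)-element subsets.
Any set of 12 elements is dependent, and removing any one element gives
an independent set of size 11, so it is a minimal dependent set.
Number of circuits = C(24,12) = 2704156.

2704156


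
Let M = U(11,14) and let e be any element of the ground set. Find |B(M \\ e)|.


Deleting e from U(11,14) gives U(11,13) since n > r.
Bases of U(11,13) = (13 choose 11) = 78.

78


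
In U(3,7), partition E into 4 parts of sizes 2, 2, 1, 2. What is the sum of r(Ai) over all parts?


r(Ai) = min(|Ai|, 3) for each part.
Sum = min(2,3) + min(2,3) + min(1,3) + min(2,3)
    = 2 + 2 + 1 + 2
    = 7.

7


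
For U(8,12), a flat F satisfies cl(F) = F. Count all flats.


Flats of U(8,12): every subset of size < 8 is a flat, plus E itself.
Count = C(12,0) + C(12,1) + C(12,2) + C(12,3) + C(12,4) + C(12,5) + C(12,6) + C(12,7) + 1
     = 1 + 12 + 66 + 220 + 495 + 792 + 924 + 792 + 1
     = 3303.

3303


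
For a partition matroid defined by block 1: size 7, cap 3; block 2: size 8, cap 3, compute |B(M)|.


A basis picks exactly ci elements from block i.
Number of bases = product of C(|Si|, ci).
= C(7,3) * C(8,3)
= 35 * 56
= 1960.

1960


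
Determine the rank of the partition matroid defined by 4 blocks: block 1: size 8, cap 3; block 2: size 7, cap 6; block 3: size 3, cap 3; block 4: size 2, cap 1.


Rank of a partition matroid = sum of min(|Si|, ci) for each block.
= min(8,3) + min(7,6) + min(3,3) + min(2,1)
= 3 + 6 + 3 + 1
= 13.

13


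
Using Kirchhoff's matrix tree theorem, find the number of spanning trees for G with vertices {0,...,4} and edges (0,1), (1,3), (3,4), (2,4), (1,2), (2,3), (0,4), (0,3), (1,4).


By Kirchhoff's matrix tree theorem, the number of spanning trees equals
the determinant of any cofactor of the Laplacian matrix L.
G has 5 vertices and 9 edges.
Computing the (4 x 4) cofactor determinant gives 75.

75


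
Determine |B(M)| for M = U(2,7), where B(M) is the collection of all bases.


Bases of U(2,7) are all 2-element subsets of the 7-element ground set.
Number of bases = C(7,2).
C(7,2) = (7 * 6) / (1 * 2) = 21.

21


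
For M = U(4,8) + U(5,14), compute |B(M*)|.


(M1+M2)* = M1* + M2*.
M1* = U(4,8), bases: C(8,4) = 70.
M2* = U(9,14), bases: C(14,9) = 2002.
|B(M*)| = 70 * 2002 = 140140.

140140


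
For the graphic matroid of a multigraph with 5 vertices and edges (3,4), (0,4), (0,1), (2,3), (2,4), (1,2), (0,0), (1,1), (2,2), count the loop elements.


In a graphic matroid, a loop is a self-loop edge (u,u) with rank 0.
Examining all 9 edges for self-loops...
Self-loops found: (0,0), (1,1), (2,2)
Number of loops = 3.

3


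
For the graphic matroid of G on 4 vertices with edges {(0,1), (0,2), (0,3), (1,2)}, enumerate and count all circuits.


A circuit in a graphic matroid = edge set of a simple cycle.
G has 4 vertices and 4 edges.
Enumerating all minimal edge subsets forming cycles...
Total circuits found: 1.

1


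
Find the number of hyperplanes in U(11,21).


Hyperplanes of U(11,21) are flats of rank 10.
In a uniform matroid, these are exactly the (10)-element subsets.
Count = C(21,10) = 352716.

352716


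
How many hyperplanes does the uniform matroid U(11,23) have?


Hyperplanes of U(11,23) are flats of rank 10.
In a uniform matroid, these are exactly the (10)-element subsets.
Count = (23 choose 10) = 1144066.

1144066


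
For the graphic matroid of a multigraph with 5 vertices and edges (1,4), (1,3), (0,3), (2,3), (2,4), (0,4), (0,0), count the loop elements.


In a graphic matroid, a loop is a self-loop edge (u,u) with rank 0.
Examining all 7 edges for self-loops...
Self-loops found: (0,0)
Number of loops = 1.

1


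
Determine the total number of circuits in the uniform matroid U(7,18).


In U(7,18), circuits are the (8)-element subsets.
Any set of 8 elements is dependent, and removing any one element gives
an independent set of size 7, so it is a minimal dependent set.
Number of circuits = C(18,8) = 18! / (8! * 10!) = 43758.

43758


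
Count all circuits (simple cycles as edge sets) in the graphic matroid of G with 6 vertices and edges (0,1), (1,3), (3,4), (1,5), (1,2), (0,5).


A circuit in a graphic matroid = edge set of a simple cycle.
G has 6 vertices and 6 edges.
Enumerating all minimal edge subsets forming cycles...
Total circuits found: 1.

1


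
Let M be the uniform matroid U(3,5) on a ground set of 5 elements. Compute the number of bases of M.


Bases of U(3,5) are all 3-element subsets of the 5-element ground set.
Number of bases = C(5,3).
C(5,3) = 5! / (3! * 2!) = 10.

10


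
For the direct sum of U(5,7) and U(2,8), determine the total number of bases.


Bases of a direct sum M1 + M2: |B| = |B(M1)| * |B(M2)|.
|B(U(5,7))| = C(7,5) = 21.
|B(U(2,8))| = C(8,2) = 28.
Total bases = 21 * 28 = 588.

588


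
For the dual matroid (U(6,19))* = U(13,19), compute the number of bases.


The dual of U(r,n) is U(n-r, n) = U(13,19).
Bases of U(13,19) are all (13)-element subsets.
|B(M*)| = (19 choose 13) = 27132.

27132


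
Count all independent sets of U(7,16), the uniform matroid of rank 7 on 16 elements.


Independent sets of U(7,16) are all subsets of size <= 7.
Count = C(16,0) + C(16,1) + C(16,2) + C(16,3) + C(16,4) + C(16,5) + C(16,6) + C(16,7)
     = 1 + 16 + 120 + 560 + 1820 + 4368 + 8008 + 11440
     = 26333.

26333


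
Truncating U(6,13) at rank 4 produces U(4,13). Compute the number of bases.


Truncating U(6,13) to rank 4 gives U(4,13).
Bases of U(4,13) are all 4-element subsets of 13 elements.
Number of bases = (13 choose 4) = 715.

715


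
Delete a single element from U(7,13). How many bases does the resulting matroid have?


Deleting e from U(7,13) gives U(7,12) since n > r.
Bases of U(7,12) = C(12,7) = 792.

792


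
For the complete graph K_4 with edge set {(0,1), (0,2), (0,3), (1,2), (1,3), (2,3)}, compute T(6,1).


T(K_4; x,y) = x^3 + 3x^2 + 4xy + 2x + y^3 + 3y^2 + 2y.
Substituting x=6, y=1:
= 216 + 108 + 24 + 12 + 1 + 3 + 2
= 366.

366


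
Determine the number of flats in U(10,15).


Flats of U(10,15): every subset of size < 10 is a flat, plus E itself.
Count = C(15,0) + C(15,1) + C(15,2) + C(15,3) + C(15,4) + C(15,5) + C(15,6) + C(15,7) + C(15,8) + C(15,9) + 1
     = 1 + 15 + 105 + 455 + 1365 + 3003 + 5005 + 6435 + 6435 + 5005 + 1
     = 27825.

27825


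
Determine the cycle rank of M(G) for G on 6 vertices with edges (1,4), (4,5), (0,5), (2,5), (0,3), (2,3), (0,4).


Cycle rank (nullity) = |E| - r(M) = |E| - (|V| - c).
|E| = 7, |V| = 6, c = 1.
Nullity = 7 - (6 - 1) = 7 - 5 = 2.

2


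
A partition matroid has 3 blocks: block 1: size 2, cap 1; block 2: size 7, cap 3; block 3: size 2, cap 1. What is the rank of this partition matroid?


Rank of a partition matroid = sum of min(|Si|, ci) for each block.
= min(2,1) + min(7,3) + min(2,1)
= 1 + 3 + 1
= 5.

5


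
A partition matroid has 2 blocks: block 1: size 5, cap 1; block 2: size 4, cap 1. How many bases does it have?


A basis picks exactly ci elements from block i.
Number of bases = product of C(|Si|, ci).
= C(5,1) * C(4,1)
= 5 * 4
= 20.

20


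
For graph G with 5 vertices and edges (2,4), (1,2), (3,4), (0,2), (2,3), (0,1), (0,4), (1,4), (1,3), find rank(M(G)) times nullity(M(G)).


r(M) = |V| - c = 5 - 1 = 4.
nullity = |E| - r(M) = 9 - 4 = 5.
Product = 4 * 5 = 20.

20


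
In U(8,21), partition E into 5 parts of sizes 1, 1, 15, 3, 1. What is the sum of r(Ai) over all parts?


r(Ai) = min(|Ai|, 8) for each part.
Sum = min(1,8) + min(1,8) + min(15,8) + min(3,8) + min(1,8)
    = 1 + 1 + 8 + 3 + 1
    = 14.

14


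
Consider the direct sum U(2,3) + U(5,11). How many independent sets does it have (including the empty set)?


For a direct sum, |I(M1+M2)| = |I(M1)| * |I(M2)|.
|I(U(2,3))| = sum C(3,k) for k=0..2 = 7.
|I(U(5,11))| = sum C(11,k) for k=0..5 = 1024.
Total = 7 * 1024 = 7168.

7168


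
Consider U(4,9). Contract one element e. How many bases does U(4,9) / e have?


Contracting e from U(4,9) gives U(3,8).
Bases of U(3,8) = C(8,3) = 8! / (3! * 5!) = 56.

56


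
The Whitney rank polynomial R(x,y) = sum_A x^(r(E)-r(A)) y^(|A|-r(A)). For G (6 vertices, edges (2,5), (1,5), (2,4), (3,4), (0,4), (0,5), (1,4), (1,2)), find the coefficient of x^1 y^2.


R(x,y) = sum over A in 2^E of x^(r(E)-r(A)) * y^(|A|-r(A)).
G has 6 vertices, 8 edges. r(E) = 5.
Enumerate all 2^8 = 256 subsets.
Count subsets with r(E)-r(A)=1 and |A|-r(A)=2: 8.

8


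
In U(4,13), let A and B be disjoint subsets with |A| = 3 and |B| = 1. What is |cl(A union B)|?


|A union B| = 3 + 1 = 4 (disjoint).
In U(4,13), cl(S) = S if |S| < 4, else cl(S) = E.
Since 4 >= 4, cl(A union B) = E.
|cl(A union B)| = 13.

13


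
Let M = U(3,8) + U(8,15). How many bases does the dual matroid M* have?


(M1+M2)* = M1* + M2*.
M1* = U(5,8), bases: C(8,5) = 56.
M2* = U(7,15), bases: C(15,7) = 6435.
|B(M*)| = 56 * 6435 = 360360.

360360


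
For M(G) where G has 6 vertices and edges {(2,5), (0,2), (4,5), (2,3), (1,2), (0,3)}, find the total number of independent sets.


An independent set in a graphic matroid is an acyclic edge subset.
G has 6 vertices and 6 edges.
Enumerate all 2^6 = 64 subsets, checking for acyclicity.
Total independent sets = 56.

56


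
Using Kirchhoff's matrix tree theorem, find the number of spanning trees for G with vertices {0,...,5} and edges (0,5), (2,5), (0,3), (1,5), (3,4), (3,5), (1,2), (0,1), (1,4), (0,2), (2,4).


By Kirchhoff's matrix tree theorem, the number of spanning trees equals
the determinant of any cofactor of the Laplacian matrix L.
G has 6 vertices and 11 edges.
Computing the (5 x 5) cofactor determinant gives 225.

225


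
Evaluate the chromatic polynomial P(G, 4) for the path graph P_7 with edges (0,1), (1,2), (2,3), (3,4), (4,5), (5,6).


P(P_7, k) = k * (k-1)^(6).
P(4) = 4 * 3^6 = 4 * 729 = 2916.

2916


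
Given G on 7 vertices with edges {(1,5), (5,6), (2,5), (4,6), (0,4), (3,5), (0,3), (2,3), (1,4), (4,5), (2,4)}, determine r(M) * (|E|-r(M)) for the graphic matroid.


r(M) = |V| - c = 7 - 1 = 6.
nullity = |E| - r(M) = 11 - 6 = 5.
Product = 6 * 5 = 30.

30


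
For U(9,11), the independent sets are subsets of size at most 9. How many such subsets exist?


Independent sets of U(9,11) are all subsets of size <= 9.
Count = C(11,0) + C(11,1) + C(11,2) + C(11,3) + C(11,4) + C(11,5) + C(11,6) + C(11,7) + C(11,8) + C(11,9)
     = 1 + 11 + 55 + 165 + 330 + 462 + 462 + 330 + 165 + 55
     = 2036.

2036


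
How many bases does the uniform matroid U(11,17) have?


Bases of U(11,17) are all 11-element subsets of the 17-element ground set.
Number of bases = C(17,11).
C(17,11) = 12376.

12376


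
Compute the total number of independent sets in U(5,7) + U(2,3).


For a direct sum, |I(M1+M2)| = |I(M1)| * |I(M2)|.
|I(U(5,7))| = sum C(7,k) for k=0..5 = 120.
|I(U(2,3))| = sum C(3,k) for k=0..2 = 7.
Total = 120 * 7 = 840.

840


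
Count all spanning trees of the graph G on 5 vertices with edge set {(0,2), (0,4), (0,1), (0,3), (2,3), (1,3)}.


By Kirchhoff's matrix tree theorem, the number of spanning trees equals
the determinant of any cofactor of the Laplacian matrix L.
G has 5 vertices and 6 edges.
Computing the (4 x 4) cofactor determinant gives 8.

8


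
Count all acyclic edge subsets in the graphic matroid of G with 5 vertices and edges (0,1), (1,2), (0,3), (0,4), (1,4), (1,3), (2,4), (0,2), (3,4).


An independent set in a graphic matroid is an acyclic edge subset.
G has 5 vertices and 9 edges.
Enumerate all 2^9 = 512 subsets, checking for acyclicity.
Total independent sets = 198.

198


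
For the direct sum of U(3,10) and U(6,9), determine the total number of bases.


Bases of a direct sum M1 + M2: |B| = |B(M1)| * |B(M2)|.
|B(U(3,10))| = C(10,3) = 120.
|B(U(6,9))| = C(9,6) = 84.
Total bases = 120 * 84 = 10080.

10080


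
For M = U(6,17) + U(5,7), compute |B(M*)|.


(M1+M2)* = M1* + M2*.
M1* = U(11,17), bases: C(17,11) = 12376.
M2* = U(2,7), bases: C(7,2) = 21.
|B(M*)| = 12376 * 21 = 259896.

259896


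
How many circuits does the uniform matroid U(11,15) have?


In U(11,15), circuits are the (12)-element subsets.
Any set of 12 elements is dependent, and removing any one element gives
an independent set of size 11, so it is a minimal dependent set.
Number of circuits = C(15,12) = 455.

455


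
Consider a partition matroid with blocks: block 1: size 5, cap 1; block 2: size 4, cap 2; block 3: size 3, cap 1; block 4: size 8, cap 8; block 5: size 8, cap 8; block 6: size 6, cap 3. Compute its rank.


Rank of a partition matroid = sum of min(|Si|, ci) for each block.
= min(5,1) + min(4,2) + min(3,1) + min(8,8) + min(8,8) + min(6,3)
= 1 + 2 + 1 + 8 + 8 + 3
= 23.

23


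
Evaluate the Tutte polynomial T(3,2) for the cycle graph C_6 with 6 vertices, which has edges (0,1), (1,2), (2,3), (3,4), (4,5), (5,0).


T(C_6; x,y) = x + x^2 + ... + x^(5) + y.
T(3,2) = 3^1 + 3^2 + 3^3 + 3^4 + 3^5 + 2
= 3 + 9 + 27 + 81 + 243 + 2
= 365.

365


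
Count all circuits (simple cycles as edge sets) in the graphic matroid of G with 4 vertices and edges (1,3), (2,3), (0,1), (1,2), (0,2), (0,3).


A circuit in a graphic matroid = edge set of a simple cycle.
G has 4 vertices and 6 edges.
Enumerating all minimal edge subsets forming cycles...
Total circuits found: 7.

7


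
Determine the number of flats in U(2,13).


Flats of U(2,13): every subset of size < 2 is a flat, plus E itself.
Count = (13 choose 0) + (13 choose 1) + 1
     = 1 + 13 + 1
     = 15.

15


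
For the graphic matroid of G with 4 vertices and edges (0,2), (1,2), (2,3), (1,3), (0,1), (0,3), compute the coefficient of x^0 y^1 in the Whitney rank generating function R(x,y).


R(x,y) = sum over A in 2^E of x^(r(E)-r(A)) * y^(|A|-r(A)).
G has 4 vertices, 6 edges. r(E) = 3.
Enumerate all 2^6 = 64 subsets.
Count subsets with r(E)-r(A)=0 and |A|-r(A)=1: 15.

15


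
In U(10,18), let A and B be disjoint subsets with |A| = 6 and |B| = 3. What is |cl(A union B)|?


|A union B| = 6 + 3 = 9 (disjoint).
In U(10,18), cl(S) = S if |S| < 10, else cl(S) = E.
Since 9 < 10, cl(A union B) = A union B.
|cl(A union B)| = 9.

9


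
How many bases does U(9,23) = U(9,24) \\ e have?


Deleting e from U(9,24) gives U(9,23) since n > r.
Bases of U(9,23) = (23 choose 9) = 817190.

817190


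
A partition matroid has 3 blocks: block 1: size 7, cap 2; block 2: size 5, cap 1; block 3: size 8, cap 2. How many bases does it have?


A basis picks exactly ci elements from block i.
Number of bases = product of C(|Si|, ci).
= C(7,2) * C(5,1) * C(8,2)
= 21 * 5 * 28
= 2940.

2940


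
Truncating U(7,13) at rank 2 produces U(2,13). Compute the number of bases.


Truncating U(7,13) to rank 2 gives U(2,13).
Bases of U(2,13) are all 2-element subsets of 13 elements.
Number of bases = (13 choose 2) = 78.

78


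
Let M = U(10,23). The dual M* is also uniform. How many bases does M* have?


The dual of U(r,n) is U(n-r, n) = U(13,23).
Bases of U(13,23) are all (13)-element subsets.
|B(M*)| = (23 choose 13) = 1144066.

1144066


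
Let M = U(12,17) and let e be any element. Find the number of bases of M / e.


Contracting e from U(12,17) gives U(11,16).
Bases of U(11,16) = C(16,11) = 16! / (11! * 5!) = 4368.

4368


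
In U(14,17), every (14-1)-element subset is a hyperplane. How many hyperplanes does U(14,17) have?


Hyperplanes of U(14,17) are flats of rank 13.
In a uniform matroid, these are exactly the (13)-element subsets.
Count = (17 choose 13) = 2380.

2380


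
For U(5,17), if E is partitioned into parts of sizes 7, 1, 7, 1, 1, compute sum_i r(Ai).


r(Ai) = min(|Ai|, 5) for each part.
Sum = min(7,5) + min(1,5) + min(7,5) + min(1,5) + min(1,5)
    = 5 + 1 + 5 + 1 + 1
    = 13.

13


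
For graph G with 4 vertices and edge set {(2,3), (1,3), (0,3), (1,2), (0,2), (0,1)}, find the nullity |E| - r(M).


Cycle rank (nullity) = |E| - r(M) = |E| - (|V| - c).
|E| = 6, |V| = 4, c = 1.
Nullity = 6 - (4 - 1) = 6 - 3 = 3.

3


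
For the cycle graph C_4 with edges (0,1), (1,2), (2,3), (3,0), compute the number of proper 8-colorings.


P(C_4, k) = (k-1)^4 + (-1)^4*(k-1).
P(8) = (7)^4 + 7
= 2401 + 7 = 2408.

2408


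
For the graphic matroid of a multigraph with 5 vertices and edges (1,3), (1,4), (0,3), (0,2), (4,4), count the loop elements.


In a graphic matroid, a loop is a self-loop edge (u,u) with rank 0.
Examining all 5 edges for self-loops...
Self-loops found: (4,4)
Number of loops = 1.

1


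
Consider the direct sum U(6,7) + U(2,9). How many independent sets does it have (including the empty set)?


For a direct sum, |I(M1+M2)| = |I(M1)| * |I(M2)|.
|I(U(6,7))| = sum C(7,k) for k=0..6 = 127.
|I(U(2,9))| = sum C(9,k) for k=0..2 = 46.
Total = 127 * 46 = 5842.

5842


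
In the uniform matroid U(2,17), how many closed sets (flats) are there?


Flats of U(2,17): every subset of size < 2 is a flat, plus E itself.
Count = C(17,0) + C(17,1) + 1
     = 1 + 17 + 1
     = 19.

19


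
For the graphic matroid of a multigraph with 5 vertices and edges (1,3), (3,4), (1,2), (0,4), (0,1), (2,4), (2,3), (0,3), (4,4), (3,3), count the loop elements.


In a graphic matroid, a loop is a self-loop edge (u,u) with rank 0.
Examining all 10 edges for self-loops...
Self-loops found: (4,4), (3,3)
Number of loops = 2.

2


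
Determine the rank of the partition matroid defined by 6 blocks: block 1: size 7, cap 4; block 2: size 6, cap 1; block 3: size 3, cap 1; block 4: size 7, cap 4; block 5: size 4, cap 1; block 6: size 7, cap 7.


Rank of a partition matroid = sum of min(|Si|, ci) for each block.
= min(7,4) + min(6,1) + min(3,1) + min(7,4) + min(4,1) + min(7,7)
= 4 + 1 + 1 + 4 + 1 + 7
= 18.

18


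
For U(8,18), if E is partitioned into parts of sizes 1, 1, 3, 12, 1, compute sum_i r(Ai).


r(Ai) = min(|Ai|, 8) for each part.
Sum = min(1,8) + min(1,8) + min(3,8) + min(12,8) + min(1,8)
    = 1 + 1 + 3 + 8 + 1
    = 14.

14


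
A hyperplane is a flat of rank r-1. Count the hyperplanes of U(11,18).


Hyperplanes of U(11,18) are flats of rank 10.
In a uniform matroid, these are exactly the (10)-element subsets.
Count = (18 choose 10) = 43758.

43758


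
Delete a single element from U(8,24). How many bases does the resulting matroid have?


Deleting e from U(8,24) gives U(8,23) since n > r.
Bases of U(8,23) = (23 choose 8) = 490314.

490314


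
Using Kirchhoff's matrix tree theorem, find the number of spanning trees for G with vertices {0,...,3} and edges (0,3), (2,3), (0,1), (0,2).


By Kirchhoff's matrix tree theorem, the number of spanning trees equals
the determinant of any cofactor of the Laplacian matrix L.
G has 4 vertices and 4 edges.
Computing the (3 x 3) cofactor determinant gives 3.

3


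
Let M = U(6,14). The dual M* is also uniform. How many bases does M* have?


The dual of U(r,n) is U(n-r, n) = U(8,14).
Bases of U(8,14) are all (8)-element subsets.
|B(M*)| = C(14,8) = 3003.

3003


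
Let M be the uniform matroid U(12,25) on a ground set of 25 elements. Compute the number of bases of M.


Bases of U(12,25) are all 12-element subsets of the 25-element ground set.
Number of bases = C(25,12).
C(25,12) = 5200300.

5200300


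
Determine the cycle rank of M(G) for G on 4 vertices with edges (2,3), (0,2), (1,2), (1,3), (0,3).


Cycle rank (nullity) = |E| - r(M) = |E| - (|V| - c).
|E| = 5, |V| = 4, c = 1.
Nullity = 5 - (4 - 1) = 5 - 3 = 2.

2


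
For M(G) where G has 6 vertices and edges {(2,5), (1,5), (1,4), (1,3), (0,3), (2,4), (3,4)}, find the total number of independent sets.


An independent set in a graphic matroid is an acyclic edge subset.
G has 6 vertices and 7 edges.
Enumerate all 2^7 = 128 subsets, checking for acyclicity.
Total independent sets = 104.

104


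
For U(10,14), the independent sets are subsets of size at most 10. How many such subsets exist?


Independent sets of U(10,14) are all subsets of size <= 10.
Count = (14 choose 0) + (14 choose 1) + (14 choose 2) + (14 choose 3) + (14 choose 4) + (14 choose 5) + (14 choose 6) + (14 choose 7) + (14 choose 8) + (14 choose 9) + (14 choose 10)
     = 1 + 14 + 91 + 364 + 1001 + 2002 + 3003 + 3432 + 3003 + 2002 + 1001
     = 15914.

15914


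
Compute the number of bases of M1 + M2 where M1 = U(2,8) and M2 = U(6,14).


Bases of a direct sum M1 + M2: |B| = |B(M1)| * |B(M2)|.
|B(U(2,8))| = C(8,2) = 28.
|B(U(6,14))| = C(14,6) = 3003.
Total bases = 28 * 3003 = 84084.

84084


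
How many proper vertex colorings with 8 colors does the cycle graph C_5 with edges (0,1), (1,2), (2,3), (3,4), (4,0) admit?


P(C_5, k) = (k-1)^5 + (-1)^5*(k-1).
P(8) = (7)^5 - 7
= 16807 - 7 = 16800.

16800


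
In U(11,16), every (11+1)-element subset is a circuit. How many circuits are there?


In U(11,16), circuits are the (12)-element subsets.
Any set of 12 elements is dependent, and removing any one element gives
an independent set of size 11, so it is a minimal dependent set.
Number of circuits = (16 choose 12) = 1820.

1820


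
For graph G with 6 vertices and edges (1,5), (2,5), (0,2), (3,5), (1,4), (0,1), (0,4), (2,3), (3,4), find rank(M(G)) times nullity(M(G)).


r(M) = |V| - c = 6 - 1 = 5.
nullity = |E| - r(M) = 9 - 5 = 4.
Product = 5 * 4 = 20.

20


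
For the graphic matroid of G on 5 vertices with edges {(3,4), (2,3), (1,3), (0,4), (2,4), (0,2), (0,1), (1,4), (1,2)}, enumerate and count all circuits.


A circuit in a graphic matroid = edge set of a simple cycle.
G has 5 vertices and 9 edges.
Enumerating all minimal edge subsets forming cycles...
Total circuits found: 22.

22


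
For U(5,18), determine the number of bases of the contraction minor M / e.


Contracting e from U(5,18) gives U(4,17).
Bases of U(4,17) = C(17,4) = (17 * 16 * 15 * 14) / (1 * 2 * 3 * 4) = 2380.

2380


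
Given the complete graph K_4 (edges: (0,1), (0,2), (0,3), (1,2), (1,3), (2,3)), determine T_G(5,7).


T(K_4; x,y) = x^3 + 3x^2 + 4xy + 2x + y^3 + 3y^2 + 2y.
Substituting x=5, y=7:
= 125 + 75 + 140 + 10 + 343 + 147 + 14
= 854.

854


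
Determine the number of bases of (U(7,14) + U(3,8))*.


(M1+M2)* = M1* + M2*.
M1* = U(7,14), bases: C(14,7) = 3432.
M2* = U(5,8), bases: C(8,5) = 56.
|B(M*)| = 3432 * 56 = 192192.

192192


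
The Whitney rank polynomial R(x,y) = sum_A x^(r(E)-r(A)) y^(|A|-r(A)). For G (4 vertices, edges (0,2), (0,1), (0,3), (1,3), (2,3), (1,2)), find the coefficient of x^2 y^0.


R(x,y) = sum over A in 2^E of x^(r(E)-r(A)) * y^(|A|-r(A)).
G has 4 vertices, 6 edges. r(E) = 3.
Enumerate all 2^6 = 64 subsets.
Count subsets with r(E)-r(A)=2 and |A|-r(A)=0: 6.

6


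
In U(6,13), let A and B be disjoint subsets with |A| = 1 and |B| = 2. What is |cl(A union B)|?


|A union B| = 1 + 2 = 3 (disjoint).
In U(6,13), cl(S) = S if |S| < 6, else cl(S) = E.
Since 3 < 6, cl(A union B) = A union B.
|cl(A union B)| = 3.

3


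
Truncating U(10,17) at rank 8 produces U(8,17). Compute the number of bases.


Truncating U(10,17) to rank 8 gives U(8,17).
Bases of U(8,17) are all 8-element subsets of 17 elements.
Number of bases = C(17,8) = 17! / (8! * 9!) = 24310.

24310


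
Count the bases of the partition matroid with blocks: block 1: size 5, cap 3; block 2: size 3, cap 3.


A basis picks exactly ci elements from block i.
Number of bases = product of C(|Si|, ci).
= C(5,3) * C(3,3)
= 10 * 1
= 10.

10


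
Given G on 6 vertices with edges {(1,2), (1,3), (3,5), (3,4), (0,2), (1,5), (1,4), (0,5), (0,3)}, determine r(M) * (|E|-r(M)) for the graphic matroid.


r(M) = |V| - c = 6 - 1 = 5.
nullity = |E| - r(M) = 9 - 5 = 4.
Product = 5 * 4 = 20.

20


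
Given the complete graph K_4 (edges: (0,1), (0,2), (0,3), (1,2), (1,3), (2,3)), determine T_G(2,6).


T(K_4; x,y) = x^3 + 3x^2 + 4xy + 2x + y^3 + 3y^2 + 2y.
Substituting x=2, y=6:
= 8 + 12 + 48 + 4 + 216 + 108 + 12
= 408.

408


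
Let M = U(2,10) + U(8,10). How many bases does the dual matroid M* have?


(M1+M2)* = M1* + M2*.
M1* = U(8,10), bases: C(10,8) = 45.
M2* = U(2,10), bases: C(10,2) = 45.
|B(M*)| = 45 * 45 = 2025.

2025


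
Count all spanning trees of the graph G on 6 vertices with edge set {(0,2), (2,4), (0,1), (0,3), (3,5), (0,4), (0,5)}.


By Kirchhoff's matrix tree theorem, the number of spanning trees equals
the determinant of any cofactor of the Laplacian matrix L.
G has 6 vertices and 7 edges.
Computing the (5 x 5) cofactor determinant gives 9.

9


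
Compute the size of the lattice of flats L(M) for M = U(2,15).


Flats of U(2,15): every subset of size < 2 is a flat, plus E itself.
Count = (15 choose 0) + (15 choose 1) + 1
     = 1 + 15 + 1
     = 17.

17


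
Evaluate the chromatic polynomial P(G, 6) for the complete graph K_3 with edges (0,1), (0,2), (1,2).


P(K_3, k) = k(k-1)(k-2)...(k-2).
P(6) = (6) * (5) * (4) = 120.

120


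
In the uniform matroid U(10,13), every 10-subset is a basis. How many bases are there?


Bases of U(10,13) are all 10-element subsets of the 13-element ground set.
Number of bases = C(13,10).
C(13,10) = 286.

286


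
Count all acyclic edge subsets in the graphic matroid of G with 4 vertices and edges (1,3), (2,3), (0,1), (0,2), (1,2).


An independent set in a graphic matroid is an acyclic edge subset.
G has 4 vertices and 5 edges.
Enumerate all 2^5 = 32 subsets, checking for acyclicity.
Total independent sets = 24.

24


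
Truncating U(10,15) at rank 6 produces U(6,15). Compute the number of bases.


Truncating U(10,15) to rank 6 gives U(6,15).
Bases of U(6,15) are all 6-element subsets of 15 elements.
Number of bases = C(15,6) = 5005.

5005


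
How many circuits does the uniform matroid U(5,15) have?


In U(5,15), circuits are the (6)-element subsets.
Any set of 6 elements is dependent, and removing any one element gives
an independent set of size 5, so it is a minimal dependent set.
Number of circuits = (15 choose 6) = 5005.

5005


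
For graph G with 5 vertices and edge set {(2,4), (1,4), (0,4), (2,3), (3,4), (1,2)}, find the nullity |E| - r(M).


Cycle rank (nullity) = |E| - r(M) = |E| - (|V| - c).
|E| = 6, |V| = 5, c = 1.
Nullity = 6 - (5 - 1) = 6 - 4 = 2.

2


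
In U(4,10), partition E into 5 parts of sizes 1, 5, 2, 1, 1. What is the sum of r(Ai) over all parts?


r(Ai) = min(|Ai|, 4) for each part.
Sum = min(1,4) + min(5,4) + min(2,4) + min(1,4) + min(1,4)
    = 1 + 4 + 2 + 1 + 1
    = 9.

9


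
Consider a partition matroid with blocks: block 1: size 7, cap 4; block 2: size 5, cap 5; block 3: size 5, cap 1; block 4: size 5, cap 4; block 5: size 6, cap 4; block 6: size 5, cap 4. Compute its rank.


Rank of a partition matroid = sum of min(|Si|, ci) for each block.
= min(7,4) + min(5,5) + min(5,1) + min(5,4) + min(6,4) + min(5,4)
= 4 + 5 + 1 + 4 + 4 + 4
= 22.

22


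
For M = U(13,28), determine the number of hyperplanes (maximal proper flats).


Hyperplanes of U(13,28) are flats of rank 12.
In a uniform matroid, these are exactly the (12)-element subsets.
Count = C(28,12) = 28! / (12! * 16!) = 30421755.

30421755


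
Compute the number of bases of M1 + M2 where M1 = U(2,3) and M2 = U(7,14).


Bases of a direct sum M1 + M2: |B| = |B(M1)| * |B(M2)|.
|B(U(2,3))| = C(3,2) = 3.
|B(U(7,14))| = C(14,7) = 3432.
Total bases = 3 * 3432 = 10296.

10296


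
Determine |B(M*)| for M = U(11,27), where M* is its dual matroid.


The dual of U(r,n) is U(n-r, n) = U(16,27).
Bases of U(16,27) are all (16)-element subsets.
|B(M*)| = C(27,16) = 27! / (16! * 11!) = 13037895.

13037895


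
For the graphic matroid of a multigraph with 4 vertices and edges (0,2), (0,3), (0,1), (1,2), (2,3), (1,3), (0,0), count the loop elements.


In a graphic matroid, a loop is a self-loop edge (u,u) with rank 0.
Examining all 7 edges for self-loops...
Self-loops found: (0,0)
Number of loops = 1.

1


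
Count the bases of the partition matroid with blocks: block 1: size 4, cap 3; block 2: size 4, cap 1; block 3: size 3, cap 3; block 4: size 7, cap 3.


A basis picks exactly ci elements from block i.
Number of bases = product of C(|Si|, ci).
= C(4,3) * C(4,1) * C(3,3) * C(7,3)
= 4 * 4 * 1 * 35
= 560.

560


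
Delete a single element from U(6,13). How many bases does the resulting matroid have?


Deleting e from U(6,13) gives U(6,12) since n > r.
Bases of U(6,12) = C(12,6) = 12! / (6! * 6!) = 924.

924


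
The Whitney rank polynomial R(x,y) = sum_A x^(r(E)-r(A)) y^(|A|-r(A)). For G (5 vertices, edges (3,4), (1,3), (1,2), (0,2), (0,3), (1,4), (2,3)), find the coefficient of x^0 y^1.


R(x,y) = sum over A in 2^E of x^(r(E)-r(A)) * y^(|A|-r(A)).
G has 5 vertices, 7 edges. r(E) = 4.
Enumerate all 2^7 = 128 subsets.
Count subsets with r(E)-r(A)=0 and |A|-r(A)=1: 19.

19


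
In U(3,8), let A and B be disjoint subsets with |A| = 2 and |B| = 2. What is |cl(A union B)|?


|A union B| = 2 + 2 = 4 (disjoint).
In U(3,8), cl(S) = S if |S| < 3, else cl(S) = E.
Since 4 >= 3, cl(A union B) = E.
|cl(A union B)| = 8.

8


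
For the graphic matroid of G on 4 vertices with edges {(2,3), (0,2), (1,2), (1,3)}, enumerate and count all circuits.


A circuit in a graphic matroid = edge set of a simple cycle.
G has 4 vertices and 4 edges.
Enumerating all minimal edge subsets forming cycles...
Total circuits found: 1.

1


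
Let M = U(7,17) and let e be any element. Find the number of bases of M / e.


Contracting e from U(7,17) gives U(6,16).
Bases of U(6,16) = C(16,6) = 8008.

8008


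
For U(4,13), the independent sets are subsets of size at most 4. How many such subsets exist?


Independent sets of U(4,13) are all subsets of size <= 4.
Count = C(13,0) + C(13,1) + C(13,2) + C(13,3) + C(13,4)
     = 1 + 13 + 78 + 286 + 715
     = 1093.

1093


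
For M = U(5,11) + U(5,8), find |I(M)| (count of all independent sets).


For a direct sum, |I(M1+M2)| = |I(M1)| * |I(M2)|.
|I(U(5,11))| = sum C(11,k) for k=0..5 = 1024.
|I(U(5,8))| = sum C(8,k) for k=0..5 = 219.
Total = 1024 * 219 = 224256.

224256


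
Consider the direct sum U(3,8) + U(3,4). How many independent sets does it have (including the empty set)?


For a direct sum, |I(M1+M2)| = |I(M1)| * |I(M2)|.
|I(U(3,8))| = sum C(8,k) for k=0..3 = 93.
|I(U(3,4))| = sum C(4,k) for k=0..3 = 15.
Total = 93 * 15 = 1395.

1395


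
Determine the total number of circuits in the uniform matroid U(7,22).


In U(7,22), circuits are the (8)-element subsets.
Any set of 8 elements is dependent, and removing any one element gives
an independent set of size 7, so it is a minimal dependent set.
Number of circuits = C(22,8) = 22! / (8! * 14!) = 319770.

319770


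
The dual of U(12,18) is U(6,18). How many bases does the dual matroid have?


The dual of U(r,n) is U(n-r, n) = U(6,18).
Bases of U(6,18) are all (6)-element subsets.
|B(M*)| = (18 choose 6) = 18564.

18564


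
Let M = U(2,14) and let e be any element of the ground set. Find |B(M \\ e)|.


Deleting e from U(2,14) gives U(2,13) since n > r.
Bases of U(2,13) = (13 choose 2) = 78.

78


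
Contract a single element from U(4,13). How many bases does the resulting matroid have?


Contracting e from U(4,13) gives U(3,12).
Bases of U(3,12) = (12 choose 3) = 220.

220


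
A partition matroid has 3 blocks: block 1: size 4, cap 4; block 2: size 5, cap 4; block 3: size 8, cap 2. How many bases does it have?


A basis picks exactly ci elements from block i.
Number of bases = product of C(|Si|, ci).
= C(4,4) * C(5,4) * C(8,2)
= 1 * 5 * 28
= 140.

140


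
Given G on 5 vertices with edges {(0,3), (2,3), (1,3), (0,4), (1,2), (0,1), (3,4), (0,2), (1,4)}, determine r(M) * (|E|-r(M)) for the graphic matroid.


r(M) = |V| - c = 5 - 1 = 4.
nullity = |E| - r(M) = 9 - 4 = 5.
Product = 4 * 5 = 20.

20


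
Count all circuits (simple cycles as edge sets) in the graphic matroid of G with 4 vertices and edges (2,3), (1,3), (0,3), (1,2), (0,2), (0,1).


A circuit in a graphic matroid = edge set of a simple cycle.
G has 4 vertices and 6 edges.
Enumerating all minimal edge subsets forming cycles...
Total circuits found: 7.

7


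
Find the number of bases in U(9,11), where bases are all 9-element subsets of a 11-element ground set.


Bases of U(9,11) are all 9-element subsets of the 11-element ground set.
Number of bases = C(11,9).
C(11,9) = 55.

55


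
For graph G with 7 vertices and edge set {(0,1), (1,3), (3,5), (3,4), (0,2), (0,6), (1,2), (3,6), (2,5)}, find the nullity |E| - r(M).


Cycle rank (nullity) = |E| - r(M) = |E| - (|V| - c).
|E| = 9, |V| = 7, c = 1.
Nullity = 9 - (7 - 1) = 9 - 6 = 3.

3


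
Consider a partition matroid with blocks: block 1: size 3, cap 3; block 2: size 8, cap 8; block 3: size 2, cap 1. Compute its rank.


Rank of a partition matroid = sum of min(|Si|, ci) for each block.
= min(3,3) + min(8,8) + min(2,1)
= 3 + 8 + 1
= 12.

12


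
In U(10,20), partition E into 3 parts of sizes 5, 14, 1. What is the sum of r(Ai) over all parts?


r(Ai) = min(|Ai|, 10) for each part.
Sum = min(5,10) + min(14,10) + min(1,10)
    = 5 + 10 + 1
    = 16.

16


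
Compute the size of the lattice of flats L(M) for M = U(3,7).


Flats of U(3,7): every subset of size < 3 is a flat, plus E itself.
Count = (7 choose 0) + (7 choose 1) + (7 choose 2) + 1
     = 1 + 7 + 21 + 1
     = 30.

30


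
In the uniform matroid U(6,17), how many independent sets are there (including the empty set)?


Independent sets of U(6,17) are all subsets of size <= 6.
Count = (17 choose 0) + (17 choose 1) + (17 choose 2) + (17 choose 3) + (17 choose 4) + (17 choose 5) + (17 choose 6)
     = 1 + 17 + 136 + 680 + 2380 + 6188 + 12376
     = 21778.

21778


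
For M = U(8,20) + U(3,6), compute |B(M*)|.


(M1+M2)* = M1* + M2*.
M1* = U(12,20), bases: C(20,12) = 125970.
M2* = U(3,6), bases: C(6,3) = 20.
|B(M*)| = 125970 * 20 = 2519400.

2519400


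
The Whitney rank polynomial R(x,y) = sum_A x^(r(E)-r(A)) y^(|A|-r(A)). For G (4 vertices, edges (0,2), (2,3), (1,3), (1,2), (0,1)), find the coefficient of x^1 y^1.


R(x,y) = sum over A in 2^E of x^(r(E)-r(A)) * y^(|A|-r(A)).
G has 4 vertices, 5 edges. r(E) = 3.
Enumerate all 2^5 = 32 subsets.
Count subsets with r(E)-r(A)=1 and |A|-r(A)=1: 2.

2
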